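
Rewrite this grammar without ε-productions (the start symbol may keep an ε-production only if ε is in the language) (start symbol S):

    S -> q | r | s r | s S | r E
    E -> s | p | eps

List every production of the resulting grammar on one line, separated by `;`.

The nullable symbols are {E}.
ε ∉ L(G), so no ε-production is kept.

S -> q | r | s r | s S | r E; E -> s | p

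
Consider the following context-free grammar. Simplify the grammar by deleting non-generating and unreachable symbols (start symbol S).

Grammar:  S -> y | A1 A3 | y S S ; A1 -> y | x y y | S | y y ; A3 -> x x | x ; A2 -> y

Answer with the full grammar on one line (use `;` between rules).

Generating nonterminals: {A1, A2, A3, S}.
Reachable from S after that: {A1, A3, S}.
Removed useless symbols: {A2} and every production mentioning them.

S -> y | A1 A3 | y S S; A1 -> y | x y y | S | y y; A3 -> x x | x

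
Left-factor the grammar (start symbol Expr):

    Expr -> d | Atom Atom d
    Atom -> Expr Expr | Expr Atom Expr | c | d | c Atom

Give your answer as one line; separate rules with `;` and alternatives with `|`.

Atom has alternatives sharing prefix 'Expr': factor to Atom → Expr Atom1 with Atom1 → Expr | Atom Expr.
Atom has alternatives sharing prefix 'c': factor to Atom → c Atom2 with Atom2 → ε | Atom.

Expr -> d | Atom Atom d; Atom -> d | Expr Atom1 | c Atom2; Atom1 -> Expr | Atom Expr; Atom2 -> ε | Atom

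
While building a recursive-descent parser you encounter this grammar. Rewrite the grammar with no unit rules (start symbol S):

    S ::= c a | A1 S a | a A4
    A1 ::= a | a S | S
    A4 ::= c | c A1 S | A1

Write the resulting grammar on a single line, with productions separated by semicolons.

Unit pairs: A1 ⇒* {S}; A4 ⇒* {A1, S}.
For every A with A ⇒* B via unit rules, add B's non-unit alternatives to A; then delete every rule of the form X → Y.

S ::= c a | A1 S a | a A4; A1 ::= a | a S | c a | A1 S a | a A4; A4 ::= c | c A1 S | a | a S | c a | A1 S a | a A4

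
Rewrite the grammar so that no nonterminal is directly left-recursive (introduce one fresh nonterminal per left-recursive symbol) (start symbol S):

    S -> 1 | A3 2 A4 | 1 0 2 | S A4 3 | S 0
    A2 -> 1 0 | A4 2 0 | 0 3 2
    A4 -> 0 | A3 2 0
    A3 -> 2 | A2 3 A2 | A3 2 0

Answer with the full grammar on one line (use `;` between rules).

S -> 1 S' | A3 2 A4 S' | 1 0 2 S'; A2 -> 1 0 | A4 2 0 | 0 3 2; A4 -> 0 | A3 2 0; A3 -> 2 A3' | A2 3 A2 A3'; S' -> A4 3 S' | 0 S' | ε; A3' -> 2 0 A3' | ε

Directly left-recursive nonterminals: S, A3.
For S: α = {A4 3, 0}, β = {1, A3 2 A4, 1 0 2}. Rewrite as S → β S' and S' → α S' | ε.
For A3: α = {2 0}, β = {2, A2 3 A2}. Rewrite as A3 → β A3' and A3' → α A3' | ε.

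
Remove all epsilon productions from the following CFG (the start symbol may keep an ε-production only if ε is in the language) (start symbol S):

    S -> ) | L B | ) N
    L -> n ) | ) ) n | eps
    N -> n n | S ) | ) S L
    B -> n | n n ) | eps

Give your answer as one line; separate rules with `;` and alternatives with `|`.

S -> ) | L B | L | B | ) N | eps; L -> n ) | ) ) n; N -> n n | S ) | ) | ) S L | ) S | ) L; B -> n | n n )

Nullable nonterminals: {B, L, S}.
ε ∈ L(G) since S is nullable, so keep S → ε.
Expand every rule over subsets of its nullable positions: S → L B gives L B | L | B. N → S ) gives S ) | ). N → ) S L gives ) S L | ) S | ) L.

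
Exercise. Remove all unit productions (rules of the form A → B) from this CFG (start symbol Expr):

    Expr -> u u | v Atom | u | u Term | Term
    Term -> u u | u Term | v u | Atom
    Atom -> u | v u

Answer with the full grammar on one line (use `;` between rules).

Unit pairs: Expr ⇒* {Atom, Term}; Term ⇒* {Atom}.
For each unit pair (A, B), copy every non-unit production of B to A, then drop all unit productions.

Expr -> u u | u Term | v u | u | v Atom; Term -> u u | u Term | v u | u; Atom -> u | v u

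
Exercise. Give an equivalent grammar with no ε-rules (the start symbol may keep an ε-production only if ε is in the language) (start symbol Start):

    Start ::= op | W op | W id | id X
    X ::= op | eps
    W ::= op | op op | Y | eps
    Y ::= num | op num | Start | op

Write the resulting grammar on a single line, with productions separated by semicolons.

Nullable set = {W, X}.
ε ∉ L(G), so no ε-production is kept.
Expand every rule over subsets of its nullable positions: Start → W id gives W id | id.

Start ::= op | W op | W id | id | id X; X ::= op; W ::= op | op op | Y; Y ::= num | op num | Start | op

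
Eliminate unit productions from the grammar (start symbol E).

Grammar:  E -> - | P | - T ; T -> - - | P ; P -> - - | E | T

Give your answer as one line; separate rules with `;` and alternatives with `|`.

E -> - | - T | - -; T -> - | - T | - -; P -> - | - T | - -

Unit pairs: E ⇒* {P, T}; P ⇒* {E, T}; T ⇒* {E, P}.
For each unit pair (A, B), copy every non-unit production of B to A, then drop all unit productions.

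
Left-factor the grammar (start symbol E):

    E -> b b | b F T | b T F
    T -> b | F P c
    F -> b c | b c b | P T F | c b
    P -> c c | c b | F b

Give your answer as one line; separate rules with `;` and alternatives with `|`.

E has alternatives sharing prefix 'b': factor to E → b E' with E' → b | F T | T F.
F has alternatives sharing prefix 'b c': factor to F → b c F' with F' → ε | b.
P has alternatives sharing prefix 'c': factor to P → c P' with P' → c | b.

E -> b E'; T -> b | F P c; F -> P T F | c b | b c F'; P -> F b | c P'; E' -> b | F T | T F; F' -> ε | b; P' -> c | b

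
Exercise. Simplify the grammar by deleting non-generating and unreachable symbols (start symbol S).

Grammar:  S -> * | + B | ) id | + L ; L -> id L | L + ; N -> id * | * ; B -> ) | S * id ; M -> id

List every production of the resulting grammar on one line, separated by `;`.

Generating nonterminals: {B, M, N, S}.
Reachable from S after that: {B, S}.
Removed useless symbols: {L, M, N} and every production mentioning them.

S -> * | + B | ) id; B -> ) | S * id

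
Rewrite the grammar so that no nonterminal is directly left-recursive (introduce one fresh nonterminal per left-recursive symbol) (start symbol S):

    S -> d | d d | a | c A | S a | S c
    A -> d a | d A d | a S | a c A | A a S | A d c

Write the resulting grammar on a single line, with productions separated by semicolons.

S -> d S' | d d S' | a S' | c A S'; A -> d a A' | d A d A' | a S A' | a c A A'; S' -> a S' | c S' | ε; A' -> a S A' | d c A' | ε

S, A are directly left-recursive.
For S: α = {a, c}, β = {d, d d, a, c A}. Rewrite as S → β S' and S' → α S' | ε.
For A: α = {a S, d c}, β = {d a, d A d, a S, a c A}. Rewrite as A → β A' and A' → α A' | ε.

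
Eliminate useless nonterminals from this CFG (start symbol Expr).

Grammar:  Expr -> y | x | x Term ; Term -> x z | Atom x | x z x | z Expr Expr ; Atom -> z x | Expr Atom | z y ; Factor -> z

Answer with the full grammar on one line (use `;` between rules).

Generating nonterminals: {Atom, Expr, Factor, Term}.
Reachable from Expr after that: {Atom, Expr, Term}.
Removed useless symbols: {Factor} and every production mentioning them.

Expr -> y | x | x Term; Term -> x z | Atom x | x z x | z Expr Expr; Atom -> z x | Expr Atom | z y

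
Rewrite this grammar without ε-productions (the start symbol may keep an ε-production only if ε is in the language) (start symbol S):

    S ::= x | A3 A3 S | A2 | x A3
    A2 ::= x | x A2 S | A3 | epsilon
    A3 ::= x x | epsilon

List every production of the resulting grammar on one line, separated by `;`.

S ::= x | A3 A3 S | A3 A3 | A3 S | A3 | A2 | x A3 | epsilon; A2 ::= x | x A2 S | x A2 | x S | A3; A3 ::= x x

The nullable symbols are {A2, A3, S}.
ε ∈ L(G) since S is nullable, so keep S → ε.
Add the nullable-subset variants: S → A3 A3 S gives A3 A3 S | A3 A3 | A3 S | A3. A2 → x A2 S gives x A2 S | x A2 | x S.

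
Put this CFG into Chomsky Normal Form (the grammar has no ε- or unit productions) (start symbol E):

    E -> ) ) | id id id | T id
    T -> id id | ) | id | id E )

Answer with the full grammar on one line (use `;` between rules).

Introduce a nonterminal for each terminal appearing in a rule of length ≥ 2: X1 → ), X2 → id.
Binarize each right-hand side of length ≥ 3 by chaining fresh nonterminals (Y1, Y2, …): affected rules were E → X2 X2 X2; T → X2 E X1.

E -> X1 X1 | X2 Y1 | T X2; T -> X2 X2 | ) | id | X2 Y2; X1 -> ); X2 -> id; Y1 -> X2 X2; Y2 -> E X1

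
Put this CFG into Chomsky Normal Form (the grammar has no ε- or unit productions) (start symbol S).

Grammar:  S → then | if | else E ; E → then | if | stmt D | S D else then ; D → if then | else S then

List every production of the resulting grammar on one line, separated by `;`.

S → then | if | X1 E; E → then | if | X2 D | S Y1; D → X4 X3 | X1 Y3; X1 → else; X2 → stmt; X3 → then; X4 → if; Y1 → D Y2; Y2 → X1 X3; Y3 → S X3

Introduce a nonterminal for each terminal appearing in a rule of length ≥ 2: X1 → else, X2 → stmt, X3 → then, X4 → if.
Binarize each right-hand side of length ≥ 3 by chaining fresh nonterminals (Y1, Y2, …): affected rules were E → S D X1 X3; D → X1 S X3.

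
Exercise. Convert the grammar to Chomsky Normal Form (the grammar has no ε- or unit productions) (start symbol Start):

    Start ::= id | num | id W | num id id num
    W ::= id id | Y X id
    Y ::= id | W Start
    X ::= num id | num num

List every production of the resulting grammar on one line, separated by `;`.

Start ::= id | num | X1 W | X2 Y1; W ::= X1 X1 | Y Y3; Y ::= id | W Start; X ::= X2 X1 | X2 X2; X1 ::= id; X2 ::= num; Y1 ::= X1 Y2; Y2 ::= X1 X2; Y3 ::= X X1

Introduce a nonterminal for each terminal appearing in a rule of length ≥ 2: X1 → id, X2 → num.
Binarize each right-hand side of length ≥ 3 by chaining fresh nonterminals (Y1, Y2, …): affected rules were Start → X2 X1 X1 X2; W → Y X X1.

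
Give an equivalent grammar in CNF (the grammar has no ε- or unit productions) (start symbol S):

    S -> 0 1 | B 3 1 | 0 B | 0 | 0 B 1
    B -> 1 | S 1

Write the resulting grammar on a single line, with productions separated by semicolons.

Introduce a nonterminal for each terminal appearing in a rule of length ≥ 2: X1 → 0, X2 → 1, X3 → 3.
Binarize each right-hand side of length ≥ 3 by chaining fresh nonterminals (Y1, Y2, …): affected rules were S → B X3 X2; S → X1 B X2.

S -> X1 X2 | B Y1 | X1 B | 0 | X1 Y2; B -> 1 | S X2; X1 -> 0; X2 -> 1; X3 -> 3; Y1 -> X3 X2; Y2 -> B X2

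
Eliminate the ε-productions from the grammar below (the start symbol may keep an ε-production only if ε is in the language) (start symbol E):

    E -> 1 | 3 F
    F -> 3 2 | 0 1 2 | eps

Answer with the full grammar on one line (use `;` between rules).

The nullable symbols are {F}.
ε ∉ L(G), so no ε-production is kept.
Expand every rule over subsets of its nullable positions: E → 3 F gives 3 F | 3.

E -> 1 | 3 F | 3; F -> 3 2 | 0 1 2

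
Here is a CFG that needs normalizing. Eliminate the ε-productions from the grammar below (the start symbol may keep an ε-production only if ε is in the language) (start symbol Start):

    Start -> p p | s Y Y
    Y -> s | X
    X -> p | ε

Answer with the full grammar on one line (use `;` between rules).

Nullable nonterminals: {X, Y}.
ε ∉ L(G), so no ε-production is kept.
Add the nullable-subset variants: Start → s Y Y gives s Y Y | s Y | s.

Start -> p p | s Y Y | s Y | s; Y -> s | X; X -> p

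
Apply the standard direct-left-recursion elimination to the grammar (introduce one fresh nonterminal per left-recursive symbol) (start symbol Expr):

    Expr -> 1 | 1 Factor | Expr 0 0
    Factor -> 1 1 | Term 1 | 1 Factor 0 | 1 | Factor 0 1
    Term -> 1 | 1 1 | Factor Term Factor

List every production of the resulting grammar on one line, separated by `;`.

Expr -> 1 Expr1 | 1 Factor Expr1; Factor -> 1 1 Factor1 | Term 1 Factor1 | 1 Factor 0 Factor1 | 1 Factor1; Term -> 1 | 1 1 | Factor Term Factor; Expr1 -> 0 0 Expr1 | ε; Factor1 -> 0 1 Factor1 | ε

Directly left-recursive nonterminals: Expr, Factor.
For Expr: α = {0 0}, β = {1, 1 Factor}. Rewrite as Expr → β Expr1 and Expr1 → α Expr1 | ε.
For Factor: α = {0 1}, β = {1 1, Term 1, 1 Factor 0, 1}. Rewrite as Factor → β Factor1 and Factor1 → α Factor1 | ε.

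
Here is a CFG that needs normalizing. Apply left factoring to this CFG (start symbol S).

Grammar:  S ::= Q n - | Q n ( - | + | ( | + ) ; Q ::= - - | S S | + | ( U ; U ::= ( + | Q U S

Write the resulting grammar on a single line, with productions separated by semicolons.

S ::= ( | Q n S' | + S''; Q ::= - - | S S | + | ( U; U ::= ( + | Q U S; S' ::= - | ( -; S'' ::= ε | )

S has alternatives sharing prefix 'Q n': factor to S → Q n S' with S' → - | ( -.
S has alternatives sharing prefix '+': factor to S → + S'' with S'' → ε | ).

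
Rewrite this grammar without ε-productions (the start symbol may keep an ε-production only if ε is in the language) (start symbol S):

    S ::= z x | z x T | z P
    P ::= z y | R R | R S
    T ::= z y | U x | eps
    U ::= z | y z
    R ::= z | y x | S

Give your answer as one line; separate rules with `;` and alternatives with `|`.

S ::= z x | z x T | z P; P ::= z y | R R | R S; T ::= z y | U x; U ::= z | y z; R ::= z | y x | S

The nullable symbols are {T}.
ε ∉ L(G), so no ε-production is kept.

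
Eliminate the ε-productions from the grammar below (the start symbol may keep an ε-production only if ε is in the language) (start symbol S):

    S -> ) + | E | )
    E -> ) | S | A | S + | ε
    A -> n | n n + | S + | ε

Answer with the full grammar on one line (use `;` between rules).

The nullable symbols are {A, E, S}.
ε ∈ L(G) since S is nullable, so keep S → ε.
For each production, add variants omitting each subset of nullable occurrences: E → S + gives S + | +. A → S + gives S + | +.

S -> ) + | E | ) | ε; E -> ) | S | A | S + | +; A -> n | n n + | S + | +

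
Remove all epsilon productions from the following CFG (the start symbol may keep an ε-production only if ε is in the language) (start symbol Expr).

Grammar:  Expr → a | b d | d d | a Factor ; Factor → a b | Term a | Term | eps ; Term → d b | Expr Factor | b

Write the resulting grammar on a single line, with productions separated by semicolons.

Nullable set = {Factor}.
ε ∉ L(G), so no ε-production is kept.
For each production, add variants omitting each subset of nullable occurrences: Term → Expr Factor gives Expr Factor | Expr.

Expr → a | b d | d d | a Factor; Factor → a b | Term a | Term; Term → d b | Expr Factor | Expr | b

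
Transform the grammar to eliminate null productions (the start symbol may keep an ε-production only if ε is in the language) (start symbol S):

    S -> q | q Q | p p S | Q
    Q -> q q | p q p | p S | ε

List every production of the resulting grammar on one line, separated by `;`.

S -> q | q Q | p p S | p p | Q | ε; Q -> q q | p q p | p S | p

Nullable set = {Q, S}.
ε ∈ L(G) since S is nullable, so keep S → ε.
For each production, add variants omitting each subset of nullable occurrences: S → p p S gives p p S | p p. Q → p S gives p S | p.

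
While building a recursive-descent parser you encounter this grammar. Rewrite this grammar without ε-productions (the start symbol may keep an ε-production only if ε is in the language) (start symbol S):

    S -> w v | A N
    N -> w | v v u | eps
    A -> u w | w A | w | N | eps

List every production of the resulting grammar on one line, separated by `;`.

The nullable symbols are {A, N, S}.
ε ∈ L(G) since S is nullable, so keep S → ε.
Expand every rule over subsets of its nullable positions: S → A N gives A N | A | N. A → w A gives w A | w.

S -> w v | A N | A | N | ε; N -> w | v v u; A -> u w | w A | w | N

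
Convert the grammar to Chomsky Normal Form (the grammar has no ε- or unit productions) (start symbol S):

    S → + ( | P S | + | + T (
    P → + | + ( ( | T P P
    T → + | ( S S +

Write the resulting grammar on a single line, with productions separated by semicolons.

Introduce a nonterminal for each terminal appearing in a rule of length ≥ 2: X1 → +, X2 → (.
Binarize each right-hand side of length ≥ 3 by chaining fresh nonterminals (Y1, Y2, …): affected rules were S → X1 T X2; P → X1 X2 X2; P → T P P; T → X2 S S X1.

S → X1 X2 | P S | + | X1 Y1; P → + | X1 Y2 | T Y3; T → + | X2 Y4; X1 → +; X2 → (; Y1 → T X2; Y2 → X2 X2; Y3 → P P; Y4 → S Y5; Y5 → S X1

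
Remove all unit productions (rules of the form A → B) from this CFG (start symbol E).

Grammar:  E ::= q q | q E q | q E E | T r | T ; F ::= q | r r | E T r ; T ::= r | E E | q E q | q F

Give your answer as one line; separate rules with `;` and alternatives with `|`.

Unit pairs: E ⇒* {T}.
Replace each nonterminal's rules with the union of the non-unit rules of every nonterminal it unit-derives.

E ::= q q | q E q | q E E | T r | r | E E | q F; F ::= q | r r | E T r; T ::= r | E E | q E q | q F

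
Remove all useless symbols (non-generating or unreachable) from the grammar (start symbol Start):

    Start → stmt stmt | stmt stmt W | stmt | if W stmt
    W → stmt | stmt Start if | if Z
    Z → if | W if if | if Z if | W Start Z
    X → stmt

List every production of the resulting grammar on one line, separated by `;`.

Start → stmt stmt | stmt stmt W | stmt | if W stmt; W → stmt | stmt Start if | if Z; Z → if | W if if | if Z if | W Start Z

Generating nonterminals: {Start, W, X, Z}.
Reachable from Start after that: {Start, W, Z}.
Removed useless symbols: {X} and every production mentioning them.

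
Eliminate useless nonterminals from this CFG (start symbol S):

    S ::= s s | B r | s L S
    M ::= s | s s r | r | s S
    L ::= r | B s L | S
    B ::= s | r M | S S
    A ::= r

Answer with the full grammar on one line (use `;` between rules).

Generating nonterminals: {A, B, L, M, S}.
Reachable from S after that: {B, L, M, S}.
Removed useless symbols: {A} and every production mentioning them.

S ::= s s | B r | s L S; M ::= s | s s r | r | s S; L ::= r | B s L | S; B ::= s | r M | S S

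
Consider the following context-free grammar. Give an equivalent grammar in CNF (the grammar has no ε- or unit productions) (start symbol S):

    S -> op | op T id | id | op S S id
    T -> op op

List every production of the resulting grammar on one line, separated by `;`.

Introduce a nonterminal for each terminal appearing in a rule of length ≥ 2: X1 → op, X2 → id.
Binarize each right-hand side of length ≥ 3 by chaining fresh nonterminals (Y1, Y2, …): affected rules were S → X1 T X2; S → X1 S S X2.

S -> op | X1 Y1 | id | X1 Y2; T -> X1 X1; X1 -> op; X2 -> id; Y1 -> T X2; Y2 -> S Y3; Y3 -> S X2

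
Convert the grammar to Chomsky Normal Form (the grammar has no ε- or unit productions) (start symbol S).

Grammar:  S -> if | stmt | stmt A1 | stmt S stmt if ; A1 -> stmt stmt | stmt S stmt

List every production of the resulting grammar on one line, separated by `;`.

Introduce a nonterminal for each terminal appearing in a rule of length ≥ 2: X1 → stmt, X2 → if.
Binarize each right-hand side of length ≥ 3 by chaining fresh nonterminals (Y1, Y2, …): affected rules were S → X1 S X1 X2; A1 → X1 S X1.

S -> if | stmt | X1 A1 | X1 Y1; A1 -> X1 X1 | X1 Y3; X1 -> stmt; X2 -> if; Y1 -> S Y2; Y2 -> X1 X2; Y3 -> S X1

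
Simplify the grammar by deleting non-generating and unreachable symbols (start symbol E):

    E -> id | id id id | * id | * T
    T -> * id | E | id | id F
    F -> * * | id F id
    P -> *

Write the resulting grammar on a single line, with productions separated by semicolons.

E -> id | id id id | * id | * T; T -> * id | E | id | id F; F -> * * | id F id

Generating nonterminals: {E, F, P, T}.
Reachable from E after that: {E, F, T}.
Removed useless symbols: {P} and every production mentioning them.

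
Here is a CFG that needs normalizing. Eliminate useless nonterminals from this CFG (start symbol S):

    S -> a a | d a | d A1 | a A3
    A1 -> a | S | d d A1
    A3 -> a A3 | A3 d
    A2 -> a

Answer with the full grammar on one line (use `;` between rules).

S -> a a | d a | d A1; A1 -> a | S | d d A1

Generating nonterminals: {A1, A2, S}.
Reachable from S after that: {A1, S}.
Removed useless symbols: {A2, A3} and every production mentioning them.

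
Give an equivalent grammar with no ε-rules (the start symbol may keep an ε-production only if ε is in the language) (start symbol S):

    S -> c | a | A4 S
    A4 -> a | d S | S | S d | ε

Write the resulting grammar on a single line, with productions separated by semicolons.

S -> c | a | A4 S; A4 -> a | d S | S | S d

The nullable symbols are {A4}.
ε ∉ L(G), so no ε-production is kept.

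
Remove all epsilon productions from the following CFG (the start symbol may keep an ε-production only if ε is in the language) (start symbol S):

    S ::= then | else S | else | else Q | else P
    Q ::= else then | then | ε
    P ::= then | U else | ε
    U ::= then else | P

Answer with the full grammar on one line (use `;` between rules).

Nullable nonterminals: {P, Q, U}.
ε ∉ L(G), so no ε-production is kept.
Add the nullable-subset variants: P → U else gives U else | else.

S ::= then | else S | else | else Q | else P; Q ::= else then | then; P ::= then | U else | else; U ::= then else | P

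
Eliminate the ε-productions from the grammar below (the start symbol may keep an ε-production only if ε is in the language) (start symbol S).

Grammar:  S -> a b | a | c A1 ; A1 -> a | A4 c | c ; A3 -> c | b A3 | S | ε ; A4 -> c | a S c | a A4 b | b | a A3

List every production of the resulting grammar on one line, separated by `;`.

The nullable symbols are {A3}.
ε ∉ L(G), so no ε-production is kept.
Expand every rule over subsets of its nullable positions: A3 → b A3 gives b A3 | b. A4 → a A3 gives a A3 | a.

S -> a b | a | c A1; A1 -> a | A4 c | c; A3 -> c | b A3 | b | S; A4 -> c | a S c | a A4 b | b | a A3 | a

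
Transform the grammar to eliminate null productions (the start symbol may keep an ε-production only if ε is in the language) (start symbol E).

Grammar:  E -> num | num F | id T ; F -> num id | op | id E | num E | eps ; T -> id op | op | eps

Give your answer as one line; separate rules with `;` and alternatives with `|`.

Nullable set = {F, T}.
ε ∉ L(G), so no ε-production is kept.
Expand every rule over subsets of its nullable positions: E → id T gives id T | id.

E -> num | num F | id T | id; F -> num id | op | id E | num E; T -> id op | op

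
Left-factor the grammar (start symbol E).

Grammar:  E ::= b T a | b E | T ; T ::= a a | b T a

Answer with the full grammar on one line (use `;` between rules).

E has alternatives sharing prefix 'b': factor to E → b E' with E' → T a | E.

E ::= T | b E'; T ::= a a | b T a; E' ::= T a | E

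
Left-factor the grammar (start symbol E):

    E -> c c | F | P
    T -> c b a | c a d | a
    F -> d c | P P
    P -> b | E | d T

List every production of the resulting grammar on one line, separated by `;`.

T has alternatives sharing prefix 'c': factor to T → c T' with T' → b a | a d.

E -> c c | F | P; T -> a | c T'; F -> d c | P P; P -> b | E | d T; T' -> b a | a d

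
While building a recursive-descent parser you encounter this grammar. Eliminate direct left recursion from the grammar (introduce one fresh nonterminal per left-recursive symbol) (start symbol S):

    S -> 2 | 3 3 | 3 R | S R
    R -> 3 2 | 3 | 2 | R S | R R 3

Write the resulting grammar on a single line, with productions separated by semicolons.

S -> 2 S' | 3 3 S' | 3 R S'; R -> 3 2 R' | 3 R' | 2 R'; S' -> R S' | ε; R' -> S R' | R 3 R' | ε

Directly left-recursive nonterminals: S, R.
For S: α = {R}, β = {2, 3 3, 3 R}. Rewrite as S → β S' and S' → α S' | ε.
For R: α = {S, R 3}, β = {3 2, 3, 2}. Rewrite as R → β R' and R' → α R' | ε.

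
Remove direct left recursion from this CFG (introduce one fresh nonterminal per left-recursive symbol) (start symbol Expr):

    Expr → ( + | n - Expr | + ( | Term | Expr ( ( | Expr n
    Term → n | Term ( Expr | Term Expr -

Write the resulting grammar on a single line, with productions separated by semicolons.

Directly left-recursive nonterminals: Expr, Term.
For Expr: α = {( (, n}, β = {( +, n - Expr, + (, Term}. Rewrite as Expr → β Expr1 and Expr1 → α Expr1 | ε.
For Term: α = {( Expr, Expr -}, β = {n}. Rewrite as Term → β Term1 and Term1 → α Term1 | ε.

Expr → ( + Expr1 | n - Expr Expr1 | + ( Expr1 | Term Expr1; Term → n Term1; Expr1 → ( ( Expr1 | n Expr1 | ε; Term1 → ( Expr Term1 | Expr - Term1 | ε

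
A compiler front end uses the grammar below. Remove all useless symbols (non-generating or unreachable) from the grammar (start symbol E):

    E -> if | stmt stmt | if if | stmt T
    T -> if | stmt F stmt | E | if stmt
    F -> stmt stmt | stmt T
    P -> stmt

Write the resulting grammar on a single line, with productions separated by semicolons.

E -> if | stmt stmt | if if | stmt T; T -> if | stmt F stmt | E | if stmt; F -> stmt stmt | stmt T

Generating nonterminals: {E, F, P, T}.
Reachable from E after that: {E, F, T}.
Removed useless symbols: {P} and every production mentioning them.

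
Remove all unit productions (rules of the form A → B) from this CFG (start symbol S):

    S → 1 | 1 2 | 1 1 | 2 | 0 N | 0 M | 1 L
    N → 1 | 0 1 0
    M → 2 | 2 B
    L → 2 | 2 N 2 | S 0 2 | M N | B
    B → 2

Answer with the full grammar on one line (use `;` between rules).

Unit pairs: L ⇒* {B}.
For each unit pair (A, B), copy every non-unit production of B to A, then drop all unit productions.

S → 1 | 1 2 | 1 1 | 2 | 0 N | 0 M | 1 L; N → 1 | 0 1 0; M → 2 | 2 B; L → 2 | 2 N 2 | S 0 2 | M N; B → 2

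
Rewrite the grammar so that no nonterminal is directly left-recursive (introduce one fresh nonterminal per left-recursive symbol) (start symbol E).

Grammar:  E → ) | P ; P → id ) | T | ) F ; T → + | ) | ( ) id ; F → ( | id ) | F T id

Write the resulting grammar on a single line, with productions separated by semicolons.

E → ) | P; P → id ) | T | ) F; T → + | ) | ( ) id; F → ( F' | id ) F'; F' → T id F' | ε

F is directly left-recursive.
For F: α = {T id}, β = {(, id )}. Rewrite as F → β F' and F' → α F' | ε.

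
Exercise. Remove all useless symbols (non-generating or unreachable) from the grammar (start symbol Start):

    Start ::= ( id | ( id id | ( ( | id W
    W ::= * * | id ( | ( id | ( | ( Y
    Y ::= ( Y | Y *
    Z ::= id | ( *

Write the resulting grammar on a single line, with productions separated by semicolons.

Start ::= ( id | ( id id | ( ( | id W; W ::= * * | id ( | ( id | (

Generating nonterminals: {Start, W, Z}.
Reachable from Start after that: {Start, W}.
Removed useless symbols: {Y, Z} and every production mentioning them.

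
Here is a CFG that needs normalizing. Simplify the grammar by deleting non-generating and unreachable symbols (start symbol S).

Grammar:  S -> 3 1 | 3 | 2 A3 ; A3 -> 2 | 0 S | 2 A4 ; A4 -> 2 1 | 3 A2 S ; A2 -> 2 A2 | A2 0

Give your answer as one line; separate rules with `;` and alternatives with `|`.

S -> 3 1 | 3 | 2 A3; A3 -> 2 | 0 S | 2 A4; A4 -> 2 1

Generating nonterminals: {A3, A4, S}.
Reachable from S after that: {A3, A4, S}.
Removed useless symbols: {A2} and every production mentioning them.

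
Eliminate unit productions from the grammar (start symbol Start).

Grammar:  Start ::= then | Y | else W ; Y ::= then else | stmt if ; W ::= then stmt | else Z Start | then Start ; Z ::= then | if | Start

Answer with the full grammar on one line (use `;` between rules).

Start ::= then | else W | then else | stmt if; Y ::= then else | stmt if; W ::= then stmt | else Z Start | then Start; Z ::= then | if | else W | then else | stmt if

Unit pairs: Start ⇒* {Y}; Z ⇒* {Start, Y}.
For every A with A ⇒* B via unit rules, add B's non-unit alternatives to A; then delete every rule of the form X → Y.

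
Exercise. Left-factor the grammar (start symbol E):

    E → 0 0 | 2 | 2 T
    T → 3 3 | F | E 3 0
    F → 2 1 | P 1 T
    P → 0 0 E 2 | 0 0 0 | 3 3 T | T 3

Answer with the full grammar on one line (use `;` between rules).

E has alternatives sharing prefix '2': factor to E → 2 E' with E' → ε | T.
P has alternatives sharing prefix '0 0': factor to P → 0 0 P' with P' → E 2 | 0.

E → 0 0 | 2 E'; T → 3 3 | F | E 3 0; F → 2 1 | P 1 T; P → 3 3 T | T 3 | 0 0 P'; E' → ε | T; P' → E 2 | 0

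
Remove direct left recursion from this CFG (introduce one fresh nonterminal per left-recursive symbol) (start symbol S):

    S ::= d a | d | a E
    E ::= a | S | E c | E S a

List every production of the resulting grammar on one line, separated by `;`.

S ::= d a | d | a E; E ::= a E' | S E'; E' ::= c E' | S a E' | ε

E is directly left-recursive.
For E: α = {c, S a}, β = {a, S}. Rewrite as E → β E' and E' → α E' | ε.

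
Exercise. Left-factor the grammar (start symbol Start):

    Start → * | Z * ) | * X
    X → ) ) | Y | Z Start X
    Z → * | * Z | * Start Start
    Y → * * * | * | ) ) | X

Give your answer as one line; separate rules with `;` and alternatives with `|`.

Start → Z * ) | * Start1; X → ) ) | Y | Z Start X; Z → * Z1; Y → ) ) | X | * Y1; Start1 → ε | X; Z1 → ε | Z | Start Start; Y1 → * * | ε

Start has alternatives sharing prefix '*': factor to Start → * Start1 with Start1 → ε | X.
Z has alternatives sharing prefix '*': factor to Z → * Z1 with Z1 → ε | Z | Start Start.
Y has alternatives sharing prefix '*': factor to Y → * Y1 with Y1 → * * | ε.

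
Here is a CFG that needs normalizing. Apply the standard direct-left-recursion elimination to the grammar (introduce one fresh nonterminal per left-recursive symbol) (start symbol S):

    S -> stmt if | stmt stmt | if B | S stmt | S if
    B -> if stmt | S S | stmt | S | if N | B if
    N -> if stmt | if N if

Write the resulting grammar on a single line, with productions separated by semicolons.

S -> stmt if S' | stmt stmt S' | if B S'; B -> if stmt B' | S S B' | stmt B' | S B' | if N B'; N -> if stmt | if N if; S' -> stmt S' | if S' | ε; B' -> if B' | ε

S, B are directly left-recursive.
For S: α = {stmt, if}, β = {stmt if, stmt stmt, if B}. Rewrite as S → β S' and S' → α S' | ε.
For B: α = {if}, β = {if stmt, S S, stmt, S, if N}. Rewrite as B → β B' and B' → α B' | ε.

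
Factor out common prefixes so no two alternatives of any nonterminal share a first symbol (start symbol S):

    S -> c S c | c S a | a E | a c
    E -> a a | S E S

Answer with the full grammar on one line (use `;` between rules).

S -> c S S' | a S''; E -> a a | S E S; S' -> c | a; S'' -> E | c

S has alternatives sharing prefix 'c S': factor to S → c S S' with S' → c | a.
S has alternatives sharing prefix 'a': factor to S → a S'' with S'' → E | c.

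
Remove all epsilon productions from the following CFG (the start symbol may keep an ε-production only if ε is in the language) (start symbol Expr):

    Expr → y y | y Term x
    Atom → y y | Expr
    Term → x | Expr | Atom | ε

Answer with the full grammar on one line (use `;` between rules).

Expr → y y | y Term x | y x; Atom → y y | Expr; Term → x | Expr | Atom

The nullable symbols are {Term}.
ε ∉ L(G), so no ε-production is kept.
Add the nullable-subset variants: Expr → y Term x gives y Term x | y x.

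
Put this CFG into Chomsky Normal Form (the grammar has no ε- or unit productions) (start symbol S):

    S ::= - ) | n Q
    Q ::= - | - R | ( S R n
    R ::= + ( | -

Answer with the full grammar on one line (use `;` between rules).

Introduce a nonterminal for each terminal appearing in a rule of length ≥ 2: X1 → -, X2 → ), X3 → n, X4 → (, X5 → +.
Binarize each right-hand side of length ≥ 3 by chaining fresh nonterminals (Y1, Y2, …): affected rules were Q → X4 S R X3.

S ::= X1 X2 | X3 Q; Q ::= - | X1 R | X4 Y1; R ::= X5 X4 | -; X1 ::= -; X2 ::= ); X3 ::= n; X4 ::= (; X5 ::= +; Y1 ::= S Y2; Y2 ::= R X3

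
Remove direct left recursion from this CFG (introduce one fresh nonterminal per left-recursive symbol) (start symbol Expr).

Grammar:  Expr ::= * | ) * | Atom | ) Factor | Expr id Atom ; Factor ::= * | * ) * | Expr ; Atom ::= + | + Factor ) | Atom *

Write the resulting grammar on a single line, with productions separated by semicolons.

Expr, Atom are directly left-recursive.
For Expr: α = {id Atom}, β = {*, ) *, Atom, ) Factor}. Rewrite as Expr → β Expr1 and Expr1 → α Expr1 | ε.
For Atom: α = {*}, β = {+, + Factor )}. Rewrite as Atom → β Atom1 and Atom1 → α Atom1 | ε.

Expr ::= * Expr1 | ) * Expr1 | Atom Expr1 | ) Factor Expr1; Factor ::= * | * ) * | Expr; Atom ::= + Atom1 | + Factor ) Atom1; Expr1 ::= id Atom Expr1 | ε; Atom1 ::= * Atom1 | ε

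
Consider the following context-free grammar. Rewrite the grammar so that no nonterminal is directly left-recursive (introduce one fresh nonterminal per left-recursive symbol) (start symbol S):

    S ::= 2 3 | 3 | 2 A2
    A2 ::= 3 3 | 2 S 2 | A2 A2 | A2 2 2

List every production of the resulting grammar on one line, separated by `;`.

Left recursion appears on A2.
For A2: α = {A2, 2 2}, β = {3 3, 2 S 2}. Rewrite as A2 → β A2' and A2' → α A2' | ε.

S ::= 2 3 | 3 | 2 A2; A2 ::= 3 3 A2' | 2 S 2 A2'; A2' ::= A2 A2' | 2 2 A2' | ε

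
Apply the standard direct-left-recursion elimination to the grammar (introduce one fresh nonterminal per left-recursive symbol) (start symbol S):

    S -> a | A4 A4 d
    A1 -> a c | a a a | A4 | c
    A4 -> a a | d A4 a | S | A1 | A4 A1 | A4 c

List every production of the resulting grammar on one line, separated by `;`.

Directly left-recursive nonterminal: A4.
For A4: α = {A1, c}, β = {a a, d A4 a, S, A1}. Rewrite as A4 → β A4' and A4' → α A4' | ε.

S -> a | A4 A4 d; A1 -> a c | a a a | A4 | c; A4 -> a a A4' | d A4 a A4' | S A4' | A1 A4'; A4' -> A1 A4' | c A4' | ε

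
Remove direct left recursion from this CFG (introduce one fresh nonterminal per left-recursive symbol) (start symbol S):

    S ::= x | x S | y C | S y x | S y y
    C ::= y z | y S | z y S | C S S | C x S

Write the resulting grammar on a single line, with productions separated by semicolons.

Directly left-recursive nonterminals: S, C.
For S: α = {y x, y y}, β = {x, x S, y C}. Rewrite as S → β S' and S' → α S' | ε.
For C: α = {S S, x S}, β = {y z, y S, z y S}. Rewrite as C → β C' and C' → α C' | ε.

S ::= x S' | x S S' | y C S'; C ::= y z C' | y S C' | z y S C'; S' ::= y x S' | y y S' | ε; C' ::= S S C' | x S C' | ε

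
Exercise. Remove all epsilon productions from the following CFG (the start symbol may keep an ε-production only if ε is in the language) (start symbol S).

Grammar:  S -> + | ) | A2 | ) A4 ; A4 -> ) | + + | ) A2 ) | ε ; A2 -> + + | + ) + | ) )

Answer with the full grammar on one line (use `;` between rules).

S -> + | ) | A2 | ) A4; A4 -> ) | + + | ) A2 ); A2 -> + + | + ) + | ) )

Nullable nonterminals: {A4}.
ε ∉ L(G), so no ε-production is kept.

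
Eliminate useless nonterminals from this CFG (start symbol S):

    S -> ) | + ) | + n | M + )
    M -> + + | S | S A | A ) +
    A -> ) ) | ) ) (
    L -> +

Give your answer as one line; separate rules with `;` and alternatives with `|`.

Generating nonterminals: {A, L, M, S}.
Reachable from S after that: {A, M, S}.
Removed useless symbols: {L} and every production mentioning them.

S -> ) | + ) | + n | M + ); M -> + + | S | S A | A ) +; A -> ) ) | ) ) (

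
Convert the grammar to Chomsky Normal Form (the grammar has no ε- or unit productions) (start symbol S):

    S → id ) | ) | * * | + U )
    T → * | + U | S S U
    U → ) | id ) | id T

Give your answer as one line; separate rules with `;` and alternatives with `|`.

S → X1 X2 | ) | X3 X3 | X4 Y1; T → * | X4 U | S Y2; U → ) | X1 X2 | X1 T; X1 → id; X2 → ); X3 → *; X4 → +; Y1 → U X2; Y2 → S U

Introduce a nonterminal for each terminal appearing in a rule of length ≥ 2: X1 → id, X2 → ), X3 → *, X4 → +.
Binarize each right-hand side of length ≥ 3 by chaining fresh nonterminals (Y1, Y2, …): affected rules were S → X4 U X2; T → S S U.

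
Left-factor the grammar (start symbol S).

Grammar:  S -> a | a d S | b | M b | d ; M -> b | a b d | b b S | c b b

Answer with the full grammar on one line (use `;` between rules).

S has alternatives sharing prefix 'a': factor to S → a S' with S' → ε | d S.
M has alternatives sharing prefix 'b': factor to M → b M' with M' → ε | b S.

S -> b | M b | d | a S'; M -> a b d | c b b | b M'; S' -> eps | d S; M' -> eps | b S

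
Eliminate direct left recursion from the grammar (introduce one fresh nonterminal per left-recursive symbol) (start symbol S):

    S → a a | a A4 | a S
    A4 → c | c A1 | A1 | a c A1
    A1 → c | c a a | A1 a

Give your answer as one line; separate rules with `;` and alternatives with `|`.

Directly left-recursive nonterminal: A1.
For A1: α = {a}, β = {c, c a a}. Rewrite as A1 → β A1' and A1' → α A1' | ε.

S → a a | a A4 | a S; A4 → c | c A1 | A1 | a c A1; A1 → c A1' | c a a A1'; A1' → a A1' | ε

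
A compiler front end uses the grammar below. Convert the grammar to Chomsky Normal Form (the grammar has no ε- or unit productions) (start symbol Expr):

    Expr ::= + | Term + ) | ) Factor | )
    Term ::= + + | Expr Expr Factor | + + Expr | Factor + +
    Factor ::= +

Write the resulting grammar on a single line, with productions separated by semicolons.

Expr ::= + | Term Y1 | X2 Factor | ); Term ::= X1 X1 | Expr Y2 | X1 Y3 | Factor Y4; Factor ::= +; X1 ::= +; X2 ::= ); Y1 ::= X1 X2; Y2 ::= Expr Factor; Y3 ::= X1 Expr; Y4 ::= X1 X1

Introduce a nonterminal for each terminal appearing in a rule of length ≥ 2: X1 → +, X2 → ).
Binarize each right-hand side of length ≥ 3 by chaining fresh nonterminals (Y1, Y2, …): affected rules were Expr → Term X1 X2; Term → Expr Expr Factor; Term → X1 X1 Expr; Term → Factor X1 X1.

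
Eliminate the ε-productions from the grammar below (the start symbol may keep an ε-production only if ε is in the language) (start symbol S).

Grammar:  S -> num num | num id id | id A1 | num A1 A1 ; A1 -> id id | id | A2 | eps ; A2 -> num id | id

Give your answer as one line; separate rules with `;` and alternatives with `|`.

The nullable symbols are {A1}.
ε ∉ L(G), so no ε-production is kept.
Expand every rule over subsets of its nullable positions: S → id A1 gives id A1 | id. S → num A1 A1 gives num A1 A1 | num A1 | num.

S -> num num | num id id | id A1 | id | num A1 A1 | num A1 | num; A1 -> id id | id | A2; A2 -> num id | id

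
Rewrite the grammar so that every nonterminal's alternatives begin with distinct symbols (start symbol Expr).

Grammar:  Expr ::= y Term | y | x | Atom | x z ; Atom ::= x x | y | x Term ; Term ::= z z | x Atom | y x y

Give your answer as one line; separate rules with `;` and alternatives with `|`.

Expr has alternatives sharing prefix 'y': factor to Expr → y Expr1 with Expr1 → Term | ε.
Expr has alternatives sharing prefix 'x': factor to Expr → x Expr2 with Expr2 → ε | z.
Atom has alternatives sharing prefix 'x': factor to Atom → x Atom1 with Atom1 → x | Term.

Expr ::= Atom | y Expr1 | x Expr2; Atom ::= y | x Atom1; Term ::= z z | x Atom | y x y; Expr1 ::= Term | ε; Expr2 ::= ε | z; Atom1 ::= x | Term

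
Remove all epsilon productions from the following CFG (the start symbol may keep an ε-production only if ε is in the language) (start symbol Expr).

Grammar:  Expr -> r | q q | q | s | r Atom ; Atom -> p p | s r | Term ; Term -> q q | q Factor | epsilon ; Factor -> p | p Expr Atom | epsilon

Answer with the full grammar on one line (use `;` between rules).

Expr -> r | q q | q | s | r Atom; Atom -> p p | s r | Term; Term -> q q | q Factor | q; Factor -> p | p Expr Atom | p Expr

The nullable symbols are {Atom, Factor, Term}.
ε ∉ L(G), so no ε-production is kept.
Expand every rule over subsets of its nullable positions: Term → q Factor gives q Factor | q. Factor → p Expr Atom gives p Expr Atom | p Expr.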